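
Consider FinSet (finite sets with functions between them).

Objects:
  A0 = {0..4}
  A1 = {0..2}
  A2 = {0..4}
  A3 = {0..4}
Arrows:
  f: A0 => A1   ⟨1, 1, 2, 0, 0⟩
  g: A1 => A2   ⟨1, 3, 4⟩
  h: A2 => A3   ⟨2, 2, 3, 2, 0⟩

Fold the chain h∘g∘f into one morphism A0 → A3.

Answer: ⟨2, 2, 0, 2, 2⟩

Trace:
  0 f=>1 g=>3 h=>2
  1 f=>1 g=>3 h=>2
  2 f=>2 g=>4 h=>0
  3 f=>0 g=>1 h=>2
  4 f=>0 g=>1 h=>2
composite: ⟨2, 2, 0, 2, 2⟩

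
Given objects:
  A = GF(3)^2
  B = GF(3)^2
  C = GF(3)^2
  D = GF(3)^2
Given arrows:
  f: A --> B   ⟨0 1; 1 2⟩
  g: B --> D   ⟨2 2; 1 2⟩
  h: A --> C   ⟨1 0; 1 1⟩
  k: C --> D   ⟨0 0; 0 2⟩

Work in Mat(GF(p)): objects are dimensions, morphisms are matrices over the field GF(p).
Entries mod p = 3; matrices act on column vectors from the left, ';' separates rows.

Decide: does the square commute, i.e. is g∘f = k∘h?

1) trace f;g:
  e0=(1,0) f-->(0,1) g-->(2,2)
  e1=(0,1) f-->(1,2) g-->(0,2)
  composite₁ = ⟨2 0; 2 2⟩
2) trace h;k:
  e0=(1,0) h-->(1,1) k-->(0,2)
  e1=(0,1) h-->(0,1) k-->(0,2)
  composite₂ = ⟨0 0; 2 2⟩
Equal? NO — does not commute

Answer: DOES NOT COMMUTE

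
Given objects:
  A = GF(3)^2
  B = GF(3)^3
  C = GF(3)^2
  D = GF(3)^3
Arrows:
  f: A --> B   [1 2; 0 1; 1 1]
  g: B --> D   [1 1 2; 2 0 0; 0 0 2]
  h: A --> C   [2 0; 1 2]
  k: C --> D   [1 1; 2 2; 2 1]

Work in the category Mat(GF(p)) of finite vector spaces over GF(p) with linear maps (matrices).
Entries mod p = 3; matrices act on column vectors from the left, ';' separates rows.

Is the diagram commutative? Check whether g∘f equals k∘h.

1) trace f;g:
  e0=(1,0) f-->(1,0,1) g-->(0,2,2)
  e1=(0,1) f-->(2,1,1) g-->(2,1,2)
  composite₁ = [0 2; 2 1; 2 2]
2) trace h;k:
  e0=(1,0) h-->(2,1) k-->(0,0,2)
  e1=(0,1) h-->(0,2) k-->(2,1,2)
  composite₂ = [0 2; 0 1; 2 2]
Equal? distinct morphisms ✗

Answer: DOES NOT COMMUTE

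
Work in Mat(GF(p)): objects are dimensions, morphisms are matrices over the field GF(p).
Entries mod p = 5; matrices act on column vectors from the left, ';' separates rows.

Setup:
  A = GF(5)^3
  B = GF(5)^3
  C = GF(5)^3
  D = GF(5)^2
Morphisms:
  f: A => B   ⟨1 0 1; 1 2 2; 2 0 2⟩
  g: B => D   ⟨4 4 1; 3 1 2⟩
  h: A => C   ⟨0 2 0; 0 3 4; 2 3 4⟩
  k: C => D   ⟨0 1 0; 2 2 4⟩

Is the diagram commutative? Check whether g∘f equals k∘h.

Answer: COMMUTES

Derivation:
1) trace f;g:
  e0=(1,0,0) f=>(1,1,2) g=>(0,3)
  e1=(0,1,0) f=>(0,2,0) g=>(3,2)
  e2=(0,0,1) f=>(1,2,2) g=>(4,4)
  composite₁ = ⟨0 3 4; 3 2 4⟩
2) trace h;k:
  e0=(1,0,0) h=>(0,0,2) k=>(0,3)
  e1=(0,1,0) h=>(2,3,3) k=>(3,2)
  e2=(0,0,1) h=>(0,4,4) k=>(4,4)
  composite₂ = ⟨0 3 4; 3 2 4⟩
Equal? YES — commutes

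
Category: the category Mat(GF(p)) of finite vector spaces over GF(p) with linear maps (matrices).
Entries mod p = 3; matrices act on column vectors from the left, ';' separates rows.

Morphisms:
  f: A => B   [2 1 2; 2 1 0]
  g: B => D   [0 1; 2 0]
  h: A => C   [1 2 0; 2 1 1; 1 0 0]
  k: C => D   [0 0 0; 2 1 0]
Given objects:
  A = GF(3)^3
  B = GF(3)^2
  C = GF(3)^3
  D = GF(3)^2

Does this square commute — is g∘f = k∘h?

Answer: DOES NOT COMMUTE

Derivation:
Along f;g (path 1):
  e0=(1,0,0) f=>(2,2) g=>(2,1)
  e1=(0,1,0) f=>(1,1) g=>(1,2)
  e2=(0,0,1) f=>(2,0) g=>(0,1)
  ⟦path⟧₁ = [2 1 0; 1 2 1]
Along h;k (path 2):
  e0=(1,0,0) h=>(1,2,1) k=>(0,1)
  e1=(0,1,0) h=>(2,1,0) k=>(0,2)
  e2=(0,0,1) h=>(0,1,0) k=>(0,1)
  ⟦path⟧₂ = [0 0 0; 1 2 1]
Equal? NO — does not commute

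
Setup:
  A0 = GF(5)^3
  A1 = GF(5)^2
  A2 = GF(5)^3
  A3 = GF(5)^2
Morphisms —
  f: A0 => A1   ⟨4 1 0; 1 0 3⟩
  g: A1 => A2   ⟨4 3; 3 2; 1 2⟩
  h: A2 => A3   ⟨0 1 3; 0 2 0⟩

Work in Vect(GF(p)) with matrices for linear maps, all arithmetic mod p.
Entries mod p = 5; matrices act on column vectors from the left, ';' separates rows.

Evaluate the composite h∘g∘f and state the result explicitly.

  e0=⟨1,0,0⟩ f=>⟨4,1⟩ g=>⟨4,4,1⟩ h=>⟨2,3⟩
  e1=⟨0,1,0⟩ f=>⟨1,0⟩ g=>⟨4,3,1⟩ h=>⟨1,1⟩
  e2=⟨0,0,1⟩ f=>⟨0,3⟩ g=>⟨4,1,1⟩ h=>⟨4,2⟩
result: ⟨2 1 4; 3 1 2⟩

Answer: ⟨2 1 4; 3 1 2⟩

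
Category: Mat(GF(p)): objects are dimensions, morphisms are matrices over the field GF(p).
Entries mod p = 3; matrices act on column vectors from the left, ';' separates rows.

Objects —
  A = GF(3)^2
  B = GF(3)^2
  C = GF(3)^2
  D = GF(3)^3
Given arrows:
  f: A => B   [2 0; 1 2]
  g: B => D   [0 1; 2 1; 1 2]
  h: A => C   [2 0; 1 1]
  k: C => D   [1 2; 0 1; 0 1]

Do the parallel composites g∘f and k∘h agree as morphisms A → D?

Answer: DOES NOT COMMUTE

Work:
1) trace f;g:
  e0=(1,0) f=>(2,1) g=>(1,2,1)
  e1=(0,1) f=>(0,2) g=>(2,2,1)
  composite₁ = [1 2; 2 2; 1 1]
2) trace h;k:
  e0=(1,0) h=>(2,1) k=>(1,1,1)
  e1=(0,1) h=>(0,1) k=>(2,1,1)
  composite₂ = [1 2; 1 1; 1 1]
Equal? distinct morphisms ✗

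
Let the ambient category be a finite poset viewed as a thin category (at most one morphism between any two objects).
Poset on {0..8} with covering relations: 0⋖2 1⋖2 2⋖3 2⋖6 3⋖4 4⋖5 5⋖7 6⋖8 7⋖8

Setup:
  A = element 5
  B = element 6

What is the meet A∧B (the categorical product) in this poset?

Answer: A∧B = 2

Derivation:
Common predecessors of 5,6: {0,1,2}
  0 <= 2
  1 <= 2
  2 <= 2
glb = 2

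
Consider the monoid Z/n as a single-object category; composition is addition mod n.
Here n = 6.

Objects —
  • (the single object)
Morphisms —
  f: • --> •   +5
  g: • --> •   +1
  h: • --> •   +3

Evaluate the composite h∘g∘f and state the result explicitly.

Answer: +3

Trace:
  0 +5≡5 +1≡0 +3≡3  (mod 6)
⟦path⟧: +3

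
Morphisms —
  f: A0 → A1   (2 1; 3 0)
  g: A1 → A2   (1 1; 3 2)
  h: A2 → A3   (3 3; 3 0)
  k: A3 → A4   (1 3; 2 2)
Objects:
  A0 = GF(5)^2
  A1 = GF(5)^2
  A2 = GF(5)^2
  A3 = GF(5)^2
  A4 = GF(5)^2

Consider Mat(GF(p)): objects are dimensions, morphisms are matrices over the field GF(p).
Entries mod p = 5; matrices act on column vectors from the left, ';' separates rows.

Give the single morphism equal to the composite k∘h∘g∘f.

Answer: (1 1; 2 0)

Trace:
  e0=(1,0) f→(2,3) g→(0,2) h→(1,0) k→(1,2)
  e1=(0,1) f→(1,0) g→(1,3) h→(2,3) k→(1,0)
result: (1 1; 2 0)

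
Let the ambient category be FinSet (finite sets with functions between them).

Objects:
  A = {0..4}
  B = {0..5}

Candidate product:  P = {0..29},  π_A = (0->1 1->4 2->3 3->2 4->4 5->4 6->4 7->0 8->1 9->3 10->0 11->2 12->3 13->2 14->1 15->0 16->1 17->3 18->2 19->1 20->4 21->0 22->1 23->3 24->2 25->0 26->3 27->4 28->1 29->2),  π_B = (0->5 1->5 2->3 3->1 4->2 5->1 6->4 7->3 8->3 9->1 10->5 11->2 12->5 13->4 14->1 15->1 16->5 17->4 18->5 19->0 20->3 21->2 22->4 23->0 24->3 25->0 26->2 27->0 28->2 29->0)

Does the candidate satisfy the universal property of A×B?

|A|·|B| = 5·6 = 30;  |P| = 30
Check the pairing map k ↦ (π_A(k), π_B(k)):
  0 -> (1,5)
  1 -> (4,5)
  2 -> (3,3)
  3 -> (2,1)
  4 -> (4,2)
  5 -> (4,1)
  6 -> (4,4)
  7 -> (0,3)
  8 -> (1,3)
  9 -> (3,1)
  10 -> (0,5)
  11 -> (2,2)
  12 -> (3,5)
  13 -> (2,4)
  14 -> (1,1)
  15 -> (0,1)
  16 -> (1,5)  ✗ repeats pair of k=0
  17 -> (3,4)
  18 -> (2,5)
  19 -> (1,0)
  20 -> (4,3)
  21 -> (0,2)
  22 -> (1,4)
  23 -> (3,0)
  24 -> (2,3)
  25 -> (0,0)
  26 -> (3,2)
  27 -> (4,0)
  28 -> (1,2)
  29 -> (2,0)
distinct pairs in image: 29 / 30 needed
  → (1,5) hit at k=0 and k=16

Answer: NOT A VALID PRODUCT — duplicate pair at indices 0,16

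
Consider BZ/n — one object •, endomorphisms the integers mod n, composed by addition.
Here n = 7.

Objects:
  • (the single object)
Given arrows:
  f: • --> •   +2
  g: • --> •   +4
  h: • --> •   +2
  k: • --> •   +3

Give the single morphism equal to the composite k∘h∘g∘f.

  0 +2≡2 +4≡6 +2≡1 +3≡4  (mod 7)
⟦path⟧: +4

Answer: +4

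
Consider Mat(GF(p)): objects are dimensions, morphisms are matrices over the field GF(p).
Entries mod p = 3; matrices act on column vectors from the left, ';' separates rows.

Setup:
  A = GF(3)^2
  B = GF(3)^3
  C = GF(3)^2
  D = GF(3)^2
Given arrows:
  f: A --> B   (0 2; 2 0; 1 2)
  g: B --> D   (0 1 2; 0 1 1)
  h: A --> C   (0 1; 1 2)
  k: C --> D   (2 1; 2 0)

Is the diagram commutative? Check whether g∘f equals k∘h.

Path 1 = f;g:
  e0=⟨1,0⟩ f-->⟨0,2,1⟩ g-->⟨1,0⟩
  e1=⟨0,1⟩ f-->⟨2,0,2⟩ g-->⟨1,2⟩
  composite₁ = (1 1; 0 2)
Path 2 = h;k:
  e0=⟨1,0⟩ h-->⟨0,1⟩ k-->⟨1,0⟩
  e1=⟨0,1⟩ h-->⟨1,2⟩ k-->⟨1,2⟩
  composite₂ = (1 1; 0 2)
Equal? equal; square commutes

Answer: COMMUTES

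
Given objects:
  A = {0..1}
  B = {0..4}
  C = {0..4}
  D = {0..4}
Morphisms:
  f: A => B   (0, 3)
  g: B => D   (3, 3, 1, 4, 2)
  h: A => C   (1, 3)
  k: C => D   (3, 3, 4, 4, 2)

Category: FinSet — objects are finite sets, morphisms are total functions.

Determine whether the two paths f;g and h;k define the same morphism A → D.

Path 1 = f;g:
  0 f=>0 g=>3
  1 f=>3 g=>4
  composite₁ = (3, 4)
Path 2 = h;k:
  0 h=>1 k=>3
  1 h=>3 k=>4
  composite₂ = (3, 4)
Equal? YES — commutes

Answer: COMMUTES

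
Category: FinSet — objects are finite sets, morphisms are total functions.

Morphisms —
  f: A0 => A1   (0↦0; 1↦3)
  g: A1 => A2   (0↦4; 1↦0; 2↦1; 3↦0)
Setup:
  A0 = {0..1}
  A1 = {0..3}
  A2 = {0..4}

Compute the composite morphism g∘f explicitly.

Answer: (0↦4; 1↦0)

Trace:
  0 f=>0 g=>4
  1 f=>3 g=>0
composite: (0↦4; 1↦0)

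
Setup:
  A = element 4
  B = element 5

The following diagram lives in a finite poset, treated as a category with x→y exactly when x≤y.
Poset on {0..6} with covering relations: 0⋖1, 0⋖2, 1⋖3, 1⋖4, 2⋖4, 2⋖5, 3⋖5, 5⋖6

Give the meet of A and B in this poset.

Common predecessors of 4,5: {0,1,2}
  maximal lower bounds 1 and 2 are incomparable: neither 1⊑2 nor 2⊑1
→ no greatest lower bound exists

Answer: NO MEET EXISTS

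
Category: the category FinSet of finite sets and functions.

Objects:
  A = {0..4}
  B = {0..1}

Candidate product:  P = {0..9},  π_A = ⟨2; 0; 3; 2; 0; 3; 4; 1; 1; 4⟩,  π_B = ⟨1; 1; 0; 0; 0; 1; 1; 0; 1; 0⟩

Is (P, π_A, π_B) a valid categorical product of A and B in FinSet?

Answer: VALID PRODUCT

Work:
|A|·|B| = 5·2 = 10;  |P| = 10
Check the pairing map k ↦ (π_A(k), π_B(k)):
  0 -> (2,1)
  1 -> (0,1)
  2 -> (3,0)
  3 -> (2,0)
  4 -> (0,0)
  5 -> (3,1)
  6 -> (4,1)
  7 -> (1,0)
  8 -> (1,1)
  9 -> (4,0)
distinct pairs in image: 10 / 10 needed
  → bijection onto A×B; projections well-typed.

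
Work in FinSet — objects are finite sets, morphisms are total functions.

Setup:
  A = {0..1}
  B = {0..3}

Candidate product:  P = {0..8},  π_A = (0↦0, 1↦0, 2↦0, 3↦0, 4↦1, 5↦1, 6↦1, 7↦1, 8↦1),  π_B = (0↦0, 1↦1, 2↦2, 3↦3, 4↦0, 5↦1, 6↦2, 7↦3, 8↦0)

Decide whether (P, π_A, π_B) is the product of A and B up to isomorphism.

Answer: NOT A VALID PRODUCT — |P|=9 ≠ |A|·|B|=8

Derivation:
|A|·|B| = 2·4 = 8;  |P| = 9
  → cardinalities differ; no bijection possible.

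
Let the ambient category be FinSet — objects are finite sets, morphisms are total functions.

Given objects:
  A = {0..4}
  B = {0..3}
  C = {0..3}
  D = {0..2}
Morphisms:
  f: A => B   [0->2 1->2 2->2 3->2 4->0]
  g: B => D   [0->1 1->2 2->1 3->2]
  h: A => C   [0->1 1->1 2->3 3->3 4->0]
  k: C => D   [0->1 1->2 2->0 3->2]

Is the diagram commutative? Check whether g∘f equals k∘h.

Answer: DOES NOT COMMUTE

Work:
Along f;g (path 1):
  0 f=>2 g=>1
  1 f=>2 g=>1
  2 f=>2 g=>1
  3 f=>2 g=>1
  4 f=>0 g=>1
  composite₁ = [0->1 1->1 2->1 3->1 4->1]
Along h;k (path 2):
  0 h=>1 k=>2
  1 h=>1 k=>2
  2 h=>3 k=>2
  3 h=>3 k=>2
  4 h=>0 k=>1
  composite₂ = [0->2 1->2 2->2 3->2 4->1]
Equal? differ; not commutative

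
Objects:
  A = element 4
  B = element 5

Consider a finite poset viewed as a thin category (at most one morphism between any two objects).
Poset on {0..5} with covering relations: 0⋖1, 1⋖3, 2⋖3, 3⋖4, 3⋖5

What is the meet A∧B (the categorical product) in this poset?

Lower bounds of A=4 and B=5: {0,1,2,3}
  0 ⊑ 3
  1 ⊑ 3
  2 ⊑ 3
  3 ⊑ 3
glb = 3

Answer: A∧B = 3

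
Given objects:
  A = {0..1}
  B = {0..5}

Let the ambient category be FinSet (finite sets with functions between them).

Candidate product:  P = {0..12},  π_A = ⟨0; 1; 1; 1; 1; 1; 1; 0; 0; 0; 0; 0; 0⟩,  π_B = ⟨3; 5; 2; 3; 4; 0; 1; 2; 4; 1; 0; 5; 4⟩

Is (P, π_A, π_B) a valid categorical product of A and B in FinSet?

Answer: NOT A VALID PRODUCT — |P|=13 ≠ |A|·|B|=12

Derivation:
|A|·|B| = 2·6 = 12;  |P| = 13
  → cardinalities differ; no bijection possible.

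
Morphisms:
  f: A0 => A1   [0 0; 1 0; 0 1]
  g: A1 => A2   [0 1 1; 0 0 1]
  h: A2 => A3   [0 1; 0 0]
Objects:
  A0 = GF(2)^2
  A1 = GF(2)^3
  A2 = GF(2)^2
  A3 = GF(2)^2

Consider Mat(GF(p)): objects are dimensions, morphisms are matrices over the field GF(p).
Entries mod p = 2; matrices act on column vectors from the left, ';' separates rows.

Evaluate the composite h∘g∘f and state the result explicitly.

Answer: [0 1; 0 0]

Derivation:
  e0=(1,0) f=>(0,1,0) g=>(1,0) h=>(0,0)
  e1=(0,1) f=>(0,0,1) g=>(1,1) h=>(1,0)
result: [0 1; 0 0]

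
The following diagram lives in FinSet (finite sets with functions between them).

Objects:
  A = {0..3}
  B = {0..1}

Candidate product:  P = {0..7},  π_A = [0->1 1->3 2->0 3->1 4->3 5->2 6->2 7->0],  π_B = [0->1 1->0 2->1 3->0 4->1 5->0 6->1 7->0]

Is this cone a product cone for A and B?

Answer: VALID PRODUCT

Trace:
|A|·|B| = 4·2 = 8;  |P| = 8
Check the pairing map k ↦ (π_A(k), π_B(k)):
  0 -> (1,1)
  1 -> (3,0)
  2 -> (0,1)
  3 -> (1,0)
  4 -> (3,1)
  5 -> (2,0)
  6 -> (2,1)
  7 -> (0,0)
distinct pairs in image: 8 / 8 needed
  → bijection onto A×B; projections well-typed.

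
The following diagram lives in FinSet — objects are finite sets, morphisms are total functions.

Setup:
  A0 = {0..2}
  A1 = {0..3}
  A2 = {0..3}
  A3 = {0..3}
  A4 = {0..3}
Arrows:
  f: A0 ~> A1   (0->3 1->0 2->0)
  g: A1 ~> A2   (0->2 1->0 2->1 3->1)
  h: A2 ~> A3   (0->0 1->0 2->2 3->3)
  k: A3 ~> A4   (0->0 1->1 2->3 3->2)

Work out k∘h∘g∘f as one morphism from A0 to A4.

  0 f~>3 g~>1 h~>0 k~>0
  1 f~>0 g~>2 h~>2 k~>3
  2 f~>0 g~>2 h~>2 k~>3
result: (0->0 1->3 2->3)

Answer: (0->0 1->3 2->3)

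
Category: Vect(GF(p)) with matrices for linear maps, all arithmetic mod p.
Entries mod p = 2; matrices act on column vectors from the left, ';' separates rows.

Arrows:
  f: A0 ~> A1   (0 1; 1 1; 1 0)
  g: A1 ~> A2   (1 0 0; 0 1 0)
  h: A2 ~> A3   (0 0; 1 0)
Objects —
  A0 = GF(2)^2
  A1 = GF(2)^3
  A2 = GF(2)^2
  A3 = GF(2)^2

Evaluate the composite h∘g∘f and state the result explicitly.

Answer: (0 0; 0 1)

Trace:
  e0=[1,0] f~>[0,1,1] g~>[0,1] h~>[0,0]
  e1=[0,1] f~>[1,1,0] g~>[1,1] h~>[0,1]
composite: (0 0; 0 1)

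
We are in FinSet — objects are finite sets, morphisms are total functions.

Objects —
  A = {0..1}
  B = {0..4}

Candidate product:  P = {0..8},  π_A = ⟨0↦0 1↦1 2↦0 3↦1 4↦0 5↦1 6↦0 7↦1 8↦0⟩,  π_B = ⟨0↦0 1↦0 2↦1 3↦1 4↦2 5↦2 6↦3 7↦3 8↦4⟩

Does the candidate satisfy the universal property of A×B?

|A|·|B| = 2·5 = 10;  |P| = 9
  → cardinalities differ; no bijection possible.

Answer: NOT A VALID PRODUCT — |P|=9 ≠ |A|·|B|=10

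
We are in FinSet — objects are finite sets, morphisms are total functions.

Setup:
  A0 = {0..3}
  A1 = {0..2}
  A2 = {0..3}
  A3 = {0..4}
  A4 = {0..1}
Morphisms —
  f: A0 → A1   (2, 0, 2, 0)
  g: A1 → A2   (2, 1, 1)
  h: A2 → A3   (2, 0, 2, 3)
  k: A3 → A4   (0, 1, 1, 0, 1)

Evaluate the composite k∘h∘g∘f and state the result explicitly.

  0 f→2 g→1 h→0 k→0
  1 f→0 g→2 h→2 k→1
  2 f→2 g→1 h→0 k→0
  3 f→0 g→2 h→2 k→1
⟦path⟧: (0, 1, 0, 1)

Answer: (0, 1, 0, 1)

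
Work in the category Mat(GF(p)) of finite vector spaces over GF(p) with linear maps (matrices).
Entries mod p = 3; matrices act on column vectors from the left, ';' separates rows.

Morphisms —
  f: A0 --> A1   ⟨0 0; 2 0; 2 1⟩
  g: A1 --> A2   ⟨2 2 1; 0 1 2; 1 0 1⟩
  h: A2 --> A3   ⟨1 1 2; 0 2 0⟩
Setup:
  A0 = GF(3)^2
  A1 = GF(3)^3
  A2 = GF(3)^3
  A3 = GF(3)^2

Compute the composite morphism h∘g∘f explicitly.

Answer: ⟨1 2; 0 1⟩

Derivation:
  e0=⟨1,0⟩ f-->⟨0,2,2⟩ g-->⟨0,0,2⟩ h-->⟨1,0⟩
  e1=⟨0,1⟩ f-->⟨0,0,1⟩ g-->⟨1,2,1⟩ h-->⟨2,1⟩
result: ⟨1 2; 0 1⟩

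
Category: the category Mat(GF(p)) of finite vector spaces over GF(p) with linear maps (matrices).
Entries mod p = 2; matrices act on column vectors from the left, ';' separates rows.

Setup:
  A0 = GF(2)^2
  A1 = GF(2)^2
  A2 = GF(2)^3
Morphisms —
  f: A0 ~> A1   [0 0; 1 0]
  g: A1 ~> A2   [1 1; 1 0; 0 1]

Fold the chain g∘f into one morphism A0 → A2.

  e0=[1,0] f~>[0,1] g~>[1,0,1]
  e1=[0,1] f~>[0,0] g~>[0,0,0]
result: [1 0; 0 0; 1 0]

Answer: [1 0; 0 0; 1 0]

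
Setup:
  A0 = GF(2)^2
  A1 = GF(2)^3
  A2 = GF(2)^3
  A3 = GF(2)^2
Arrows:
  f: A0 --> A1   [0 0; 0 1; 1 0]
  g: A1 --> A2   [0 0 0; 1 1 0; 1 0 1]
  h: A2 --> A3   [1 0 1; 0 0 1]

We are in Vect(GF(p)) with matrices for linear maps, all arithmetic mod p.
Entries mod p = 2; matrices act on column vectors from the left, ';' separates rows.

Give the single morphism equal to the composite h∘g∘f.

  e0=[1,0] f-->[0,0,1] g-->[0,0,1] h-->[1,1]
  e1=[0,1] f-->[0,1,0] g-->[0,1,0] h-->[0,0]
result: [1 0; 1 0]

Answer: [1 0; 1 0]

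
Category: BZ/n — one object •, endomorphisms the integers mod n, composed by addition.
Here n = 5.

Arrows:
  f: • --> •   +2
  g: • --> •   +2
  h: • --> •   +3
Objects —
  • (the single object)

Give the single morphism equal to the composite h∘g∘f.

  0 +2≡2 +2≡4 +3≡2  (mod 5)
⟦path⟧: +2

Answer: +2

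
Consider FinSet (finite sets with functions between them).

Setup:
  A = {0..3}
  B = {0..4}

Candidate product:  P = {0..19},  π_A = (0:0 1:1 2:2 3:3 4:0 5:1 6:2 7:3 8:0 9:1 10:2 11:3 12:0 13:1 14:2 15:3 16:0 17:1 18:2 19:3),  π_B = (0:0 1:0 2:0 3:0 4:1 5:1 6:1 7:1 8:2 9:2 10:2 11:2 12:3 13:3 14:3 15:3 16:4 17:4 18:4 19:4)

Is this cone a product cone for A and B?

|A|·|B| = 4·5 = 20;  |P| = 20
Check the pairing map k ↦ (π_A(k), π_B(k)):
  0 : (0,0)
  1 : (1,0)
  2 : (2,0)
  3 : (3,0)
  4 : (0,1)
  5 : (1,1)
  6 : (2,1)
  7 : (3,1)
  8 : (0,2)
  9 : (1,2)
  10 : (2,2)
  11 : (3,2)
  12 : (0,3)
  13 : (1,3)
  14 : (2,3)
  15 : (3,3)
  16 : (0,4)
  17 : (1,4)
  18 : (2,4)
  19 : (3,4)
distinct pairs in image: 20 / 20 needed
  → bijection onto A×B; projections well-typed.

Answer: VALID PRODUCT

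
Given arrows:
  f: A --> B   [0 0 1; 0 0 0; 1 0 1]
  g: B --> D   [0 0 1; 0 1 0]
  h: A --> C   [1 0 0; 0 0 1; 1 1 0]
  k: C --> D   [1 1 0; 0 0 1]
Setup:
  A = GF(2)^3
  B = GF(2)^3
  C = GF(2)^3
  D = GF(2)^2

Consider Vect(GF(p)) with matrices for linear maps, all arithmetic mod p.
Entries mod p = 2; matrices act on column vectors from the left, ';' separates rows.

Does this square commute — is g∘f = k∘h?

Answer: DOES NOT COMMUTE

Work:
Along f;g (path 1):
  e0=[1,0,0] f-->[0,0,1] g-->[1,0]
  e1=[0,1,0] f-->[0,0,0] g-->[0,0]
  e2=[0,0,1] f-->[1,0,1] g-->[1,0]
  result₁ = [1 0 1; 0 0 0]
Along h;k (path 2):
  e0=[1,0,0] h-->[1,0,1] k-->[1,1]
  e1=[0,1,0] h-->[0,0,1] k-->[0,1]
  e2=[0,0,1] h-->[0,1,0] k-->[1,0]
  result₂ = [1 0 1; 1 1 0]
Equal? NO — does not commute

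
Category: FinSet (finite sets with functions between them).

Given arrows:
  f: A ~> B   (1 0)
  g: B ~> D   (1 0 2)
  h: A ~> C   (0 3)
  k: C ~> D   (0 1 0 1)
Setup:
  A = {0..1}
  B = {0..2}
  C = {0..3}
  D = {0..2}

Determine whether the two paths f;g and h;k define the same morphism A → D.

Path 1 = f;g:
  0 f~>1 g~>0
  1 f~>0 g~>1
  composite₁ = (0 1)
Path 2 = h;k:
  0 h~>0 k~>0
  1 h~>3 k~>1
  composite₂ = (0 1)
Equal? same morphism ✓

Answer: COMMUTES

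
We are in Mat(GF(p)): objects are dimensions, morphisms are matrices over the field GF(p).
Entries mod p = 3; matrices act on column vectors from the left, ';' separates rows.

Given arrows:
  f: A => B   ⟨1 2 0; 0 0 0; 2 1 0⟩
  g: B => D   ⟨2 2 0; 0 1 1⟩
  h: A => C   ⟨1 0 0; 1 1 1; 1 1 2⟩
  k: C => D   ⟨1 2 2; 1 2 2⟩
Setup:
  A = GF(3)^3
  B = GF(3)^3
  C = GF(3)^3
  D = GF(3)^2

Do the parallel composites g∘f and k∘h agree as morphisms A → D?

Answer: COMMUTES

Work:
Path 1 = f;g:
  e0=(1,0,0) f=>(1,0,2) g=>(2,2)
  e1=(0,1,0) f=>(2,0,1) g=>(1,1)
  e2=(0,0,1) f=>(0,0,0) g=>(0,0)
  result₁ = ⟨2 1 0; 2 1 0⟩
Path 2 = h;k:
  e0=(1,0,0) h=>(1,1,1) k=>(2,2)
  e1=(0,1,0) h=>(0,1,1) k=>(1,1)
  e2=(0,0,1) h=>(0,1,2) k=>(0,0)
  result₂ = ⟨2 1 0; 2 1 0⟩
Equal? same morphism ✓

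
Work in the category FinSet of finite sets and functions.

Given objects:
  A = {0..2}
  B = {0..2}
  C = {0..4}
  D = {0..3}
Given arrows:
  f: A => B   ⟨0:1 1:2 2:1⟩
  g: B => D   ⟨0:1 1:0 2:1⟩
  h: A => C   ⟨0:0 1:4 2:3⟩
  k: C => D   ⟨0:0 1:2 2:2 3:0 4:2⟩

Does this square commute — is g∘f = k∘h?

Path 1 = f;g:
  0 f=>1 g=>0
  1 f=>2 g=>1
  2 f=>1 g=>0
  composite₁ = ⟨0:0 1:1 2:0⟩
Path 2 = h;k:
  0 h=>0 k=>0
  1 h=>4 k=>2
  2 h=>3 k=>0
  composite₂ = ⟨0:0 1:2 2:0⟩
Equal? distinct morphisms ✗

Answer: DOES NOT COMMUTE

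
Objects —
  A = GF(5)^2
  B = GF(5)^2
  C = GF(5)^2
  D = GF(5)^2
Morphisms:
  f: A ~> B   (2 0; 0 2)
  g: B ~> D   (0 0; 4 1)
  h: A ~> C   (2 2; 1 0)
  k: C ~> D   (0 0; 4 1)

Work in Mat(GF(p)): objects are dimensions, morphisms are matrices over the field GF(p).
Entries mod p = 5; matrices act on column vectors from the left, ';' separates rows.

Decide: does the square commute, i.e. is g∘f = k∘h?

Answer: DOES NOT COMMUTE

Work:
Along f;g (path 1):
  e0=(1,0) f~>(2,0) g~>(0,3)
  e1=(0,1) f~>(0,2) g~>(0,2)
  composite₁ = (0 0; 3 2)
Along h;k (path 2):
  e0=(1,0) h~>(2,1) k~>(0,4)
  e1=(0,1) h~>(2,0) k~>(0,3)
  composite₂ = (0 0; 4 3)
Equal? distinct morphisms ✗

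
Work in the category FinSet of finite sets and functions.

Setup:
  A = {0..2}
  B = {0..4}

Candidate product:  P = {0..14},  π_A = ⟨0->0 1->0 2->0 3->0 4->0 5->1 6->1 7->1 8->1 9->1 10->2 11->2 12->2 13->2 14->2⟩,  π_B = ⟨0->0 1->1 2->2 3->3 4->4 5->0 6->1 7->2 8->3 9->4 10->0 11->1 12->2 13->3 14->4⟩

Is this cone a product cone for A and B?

Answer: VALID PRODUCT

Derivation:
|A|·|B| = 3·5 = 15;  |P| = 15
Check the pairing map k ↦ (π_A(k), π_B(k)):
  0 -> (0,0)
  1 -> (0,1)
  2 -> (0,2)
  3 -> (0,3)
  4 -> (0,4)
  5 -> (1,0)
  6 -> (1,1)
  7 -> (1,2)
  8 -> (1,3)
  9 -> (1,4)
  10 -> (2,0)
  11 -> (2,1)
  12 -> (2,2)
  13 -> (2,3)
  14 -> (2,4)
distinct pairs in image: 15 / 15 needed
  → bijection onto A×B; projections well-typed.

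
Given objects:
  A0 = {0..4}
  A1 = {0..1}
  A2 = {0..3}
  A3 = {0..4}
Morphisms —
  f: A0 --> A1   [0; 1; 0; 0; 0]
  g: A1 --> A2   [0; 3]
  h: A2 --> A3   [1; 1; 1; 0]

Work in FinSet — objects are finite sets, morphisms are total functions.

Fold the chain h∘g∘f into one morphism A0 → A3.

  0 f-->0 g-->0 h-->1
  1 f-->1 g-->3 h-->0
  2 f-->0 g-->0 h-->1
  3 f-->0 g-->0 h-->1
  4 f-->0 g-->0 h-->1
composite: [1; 0; 1; 1; 1]

Answer: [1; 0; 1; 1; 1]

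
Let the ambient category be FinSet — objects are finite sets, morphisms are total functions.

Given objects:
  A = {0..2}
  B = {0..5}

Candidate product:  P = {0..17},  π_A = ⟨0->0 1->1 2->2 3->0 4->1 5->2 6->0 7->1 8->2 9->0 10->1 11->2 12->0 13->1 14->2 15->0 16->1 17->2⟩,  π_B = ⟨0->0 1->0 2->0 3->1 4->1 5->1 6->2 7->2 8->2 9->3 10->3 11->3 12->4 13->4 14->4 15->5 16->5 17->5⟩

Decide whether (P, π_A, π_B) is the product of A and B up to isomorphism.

|A|·|B| = 3·6 = 18;  |P| = 18
Check the pairing map k ↦ (π_A(k), π_B(k)):
  0 -> (0,0)
  1 -> (1,0)
  2 -> (2,0)
  3 -> (0,1)
  4 -> (1,1)
  5 -> (2,1)
  6 -> (0,2)
  7 -> (1,2)
  8 -> (2,2)
  9 -> (0,3)
  10 -> (1,3)
  11 -> (2,3)
  12 -> (0,4)
  13 -> (1,4)
  14 -> (2,4)
  15 -> (0,5)
  16 -> (1,5)
  17 -> (2,5)
distinct pairs in image: 18 / 18 needed
  → bijection onto A×B; projections well-typed.

Answer: VALID PRODUCT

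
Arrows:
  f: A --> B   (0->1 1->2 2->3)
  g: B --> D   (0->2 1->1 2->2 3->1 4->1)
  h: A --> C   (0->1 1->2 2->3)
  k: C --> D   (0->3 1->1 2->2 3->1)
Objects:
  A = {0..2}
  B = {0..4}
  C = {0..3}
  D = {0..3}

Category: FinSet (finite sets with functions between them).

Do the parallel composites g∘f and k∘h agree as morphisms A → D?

Path 1 = f;g:
  0 f-->1 g-->1
  1 f-->2 g-->2
  2 f-->3 g-->1
  composite₁ = (0->1 1->2 2->1)
Path 2 = h;k:
  0 h-->1 k-->1
  1 h-->2 k-->2
  2 h-->3 k-->1
  composite₂ = (0->1 1->2 2->1)
Equal? same morphism ✓

Answer: COMMUTES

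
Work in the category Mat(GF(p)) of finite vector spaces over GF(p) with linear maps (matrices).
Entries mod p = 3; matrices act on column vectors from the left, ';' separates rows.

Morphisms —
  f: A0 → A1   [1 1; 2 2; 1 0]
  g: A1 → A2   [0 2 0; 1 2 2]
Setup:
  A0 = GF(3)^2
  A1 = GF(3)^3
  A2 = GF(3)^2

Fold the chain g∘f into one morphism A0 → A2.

Answer: [1 1; 1 2]

Derivation:
  e0=(1,0) f→(1,2,1) g→(1,1)
  e1=(0,1) f→(1,2,0) g→(1,2)
composite: [1 1; 1 2]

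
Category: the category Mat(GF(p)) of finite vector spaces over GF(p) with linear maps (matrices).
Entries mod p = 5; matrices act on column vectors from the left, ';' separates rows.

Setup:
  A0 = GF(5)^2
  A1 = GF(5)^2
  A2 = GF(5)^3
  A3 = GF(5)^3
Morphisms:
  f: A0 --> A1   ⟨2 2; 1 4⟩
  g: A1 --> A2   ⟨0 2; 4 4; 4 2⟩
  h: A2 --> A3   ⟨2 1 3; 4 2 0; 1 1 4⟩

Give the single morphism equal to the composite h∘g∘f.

Answer: ⟨1 3; 2 0; 4 1⟩

Trace:
  e0=(1,0) f-->(2,1) g-->(2,2,0) h-->(1,2,4)
  e1=(0,1) f-->(2,4) g-->(3,4,1) h-->(3,0,1)
result: ⟨1 3; 2 0; 4 1⟩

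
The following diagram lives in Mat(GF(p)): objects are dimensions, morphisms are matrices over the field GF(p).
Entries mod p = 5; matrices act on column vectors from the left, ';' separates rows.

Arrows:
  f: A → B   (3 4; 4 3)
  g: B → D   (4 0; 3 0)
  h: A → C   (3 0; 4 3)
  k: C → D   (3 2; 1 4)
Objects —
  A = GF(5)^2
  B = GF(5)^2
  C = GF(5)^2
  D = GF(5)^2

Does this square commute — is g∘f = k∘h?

Answer: COMMUTES

Trace:
1) trace f;g:
  e0=(1,0) f→(3,4) g→(2,4)
  e1=(0,1) f→(4,3) g→(1,2)
  composite₁ = (2 1; 4 2)
2) trace h;k:
  e0=(1,0) h→(3,4) k→(2,4)
  e1=(0,1) h→(0,3) k→(1,2)
  composite₂ = (2 1; 4 2)
Equal? YES — commutes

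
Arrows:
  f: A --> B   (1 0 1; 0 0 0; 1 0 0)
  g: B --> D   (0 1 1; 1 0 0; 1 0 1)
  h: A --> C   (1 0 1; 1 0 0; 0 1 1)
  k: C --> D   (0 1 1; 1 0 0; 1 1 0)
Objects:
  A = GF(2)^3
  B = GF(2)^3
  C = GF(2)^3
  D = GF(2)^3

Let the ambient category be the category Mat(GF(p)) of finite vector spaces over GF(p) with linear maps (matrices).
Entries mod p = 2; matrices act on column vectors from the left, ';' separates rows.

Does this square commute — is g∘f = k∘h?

Answer: DOES NOT COMMUTE

Derivation:
Along f;g (path 1):
  e0=[1,0,0] f-->[1,0,1] g-->[1,1,0]
  e1=[0,1,0] f-->[0,0,0] g-->[0,0,0]
  e2=[0,0,1] f-->[1,0,0] g-->[0,1,1]
  ⟦path⟧₁ = (1 0 0; 1 0 1; 0 0 1)
Along h;k (path 2):
  e0=[1,0,0] h-->[1,1,0] k-->[1,1,0]
  e1=[0,1,0] h-->[0,0,1] k-->[1,0,0]
  e2=[0,0,1] h-->[1,0,1] k-->[1,1,1]
  ⟦path⟧₂ = (1 1 1; 1 0 1; 0 0 1)
Equal? differ; not commutative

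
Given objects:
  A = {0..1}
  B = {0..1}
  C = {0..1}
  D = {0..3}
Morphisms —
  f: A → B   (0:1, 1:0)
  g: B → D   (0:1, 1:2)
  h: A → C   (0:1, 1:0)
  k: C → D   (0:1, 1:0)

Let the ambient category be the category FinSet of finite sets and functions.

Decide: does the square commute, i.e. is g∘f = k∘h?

Answer: DOES NOT COMMUTE

Work:
1) trace f;g:
  0 f→1 g→2
  1 f→0 g→1
  result₁ = (0:2, 1:1)
2) trace h;k:
  0 h→1 k→0
  1 h→0 k→1
  result₂ = (0:0, 1:1)
Equal? differ; not commutative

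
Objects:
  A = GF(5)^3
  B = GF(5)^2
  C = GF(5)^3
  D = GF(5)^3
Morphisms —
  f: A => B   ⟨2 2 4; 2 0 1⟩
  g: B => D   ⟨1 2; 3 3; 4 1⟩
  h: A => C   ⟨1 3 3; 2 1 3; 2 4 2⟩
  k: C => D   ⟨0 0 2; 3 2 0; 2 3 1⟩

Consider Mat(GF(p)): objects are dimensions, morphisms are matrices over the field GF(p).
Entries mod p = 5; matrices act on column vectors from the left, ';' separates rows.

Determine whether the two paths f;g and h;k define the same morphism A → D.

1) trace f;g:
  e0=(1,0,0) f=>(2,2) g=>(1,2,0)
  e1=(0,1,0) f=>(2,0) g=>(2,1,3)
  e2=(0,0,1) f=>(4,1) g=>(1,0,2)
  result₁ = ⟨1 2 1; 2 1 0; 0 3 2⟩
2) trace h;k:
  e0=(1,0,0) h=>(1,2,2) k=>(4,2,0)
  e1=(0,1,0) h=>(3,1,4) k=>(3,1,3)
  e2=(0,0,1) h=>(3,3,2) k=>(4,0,2)
  result₂ = ⟨4 3 4; 2 1 0; 0 3 2⟩
Equal? differ; not commutative

Answer: DOES NOT COMMUTE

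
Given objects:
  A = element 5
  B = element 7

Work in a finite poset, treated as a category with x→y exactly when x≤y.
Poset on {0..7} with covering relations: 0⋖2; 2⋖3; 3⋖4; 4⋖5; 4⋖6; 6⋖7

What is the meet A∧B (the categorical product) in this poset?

Answer: A∧B = 4

Trace:
Lower bounds of A=5 and B=7: {0,2,3,4}
  0 ≤ 4
  2 ≤ 4
  3 ≤ 4
  4 ≤ 4
glb = 4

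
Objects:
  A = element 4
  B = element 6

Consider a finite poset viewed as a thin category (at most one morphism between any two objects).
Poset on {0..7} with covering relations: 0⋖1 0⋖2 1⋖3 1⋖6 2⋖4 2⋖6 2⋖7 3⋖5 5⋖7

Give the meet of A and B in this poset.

Answer: A∧B = 2

Work:
Lower bounds of A=4 and B=6: {0,2}
  0 ≤ 2
  2 ≤ 2
glb = 2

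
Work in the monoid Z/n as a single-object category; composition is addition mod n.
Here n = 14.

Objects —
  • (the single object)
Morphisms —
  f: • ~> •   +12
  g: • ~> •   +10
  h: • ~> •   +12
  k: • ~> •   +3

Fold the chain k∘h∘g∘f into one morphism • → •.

Answer: +9

Work:
  0 +12≡12 +10≡8 +12≡6 +3≡9  (mod 14)
⟦path⟧: +9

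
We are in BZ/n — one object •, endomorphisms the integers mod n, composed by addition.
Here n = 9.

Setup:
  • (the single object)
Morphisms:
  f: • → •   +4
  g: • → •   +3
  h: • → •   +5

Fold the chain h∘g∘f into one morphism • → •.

Answer: +3

Work:
  0 +4≡4 +3≡7 +5≡3  (mod 9)
composite: +3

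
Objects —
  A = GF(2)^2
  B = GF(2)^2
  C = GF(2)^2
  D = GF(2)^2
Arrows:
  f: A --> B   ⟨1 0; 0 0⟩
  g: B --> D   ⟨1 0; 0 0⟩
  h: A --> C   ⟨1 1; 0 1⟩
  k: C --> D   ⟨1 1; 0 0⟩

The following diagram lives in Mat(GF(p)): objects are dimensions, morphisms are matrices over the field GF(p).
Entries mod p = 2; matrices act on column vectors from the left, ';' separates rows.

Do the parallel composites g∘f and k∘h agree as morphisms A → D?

Answer: COMMUTES

Derivation:
1) trace f;g:
  e0=(1,0) f-->(1,0) g-->(1,0)
  e1=(0,1) f-->(0,0) g-->(0,0)
  composite₁ = ⟨1 0; 0 0⟩
2) trace h;k:
  e0=(1,0) h-->(1,0) k-->(1,0)
  e1=(0,1) h-->(1,1) k-->(0,0)
  composite₂ = ⟨1 0; 0 0⟩
Equal? same morphism ✓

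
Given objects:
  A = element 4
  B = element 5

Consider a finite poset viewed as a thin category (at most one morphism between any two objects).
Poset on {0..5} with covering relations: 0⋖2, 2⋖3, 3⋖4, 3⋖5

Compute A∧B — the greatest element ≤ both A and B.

{x : x⊑A ∧ x⊑B} = {0,2,3}  (A=4, B=5)
  0 ⊑ 3
  2 ⊑ 3
  3 ⊑ 3
glb = 3

Answer: A∧B = 3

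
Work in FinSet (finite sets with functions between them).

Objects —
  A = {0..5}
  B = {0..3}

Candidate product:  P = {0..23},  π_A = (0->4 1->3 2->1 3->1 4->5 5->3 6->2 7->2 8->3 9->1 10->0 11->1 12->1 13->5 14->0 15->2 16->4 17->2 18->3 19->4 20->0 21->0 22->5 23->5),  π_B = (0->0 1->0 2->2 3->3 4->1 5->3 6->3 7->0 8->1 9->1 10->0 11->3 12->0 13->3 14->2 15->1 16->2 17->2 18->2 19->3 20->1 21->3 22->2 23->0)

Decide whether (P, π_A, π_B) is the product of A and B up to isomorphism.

Answer: NOT A VALID PRODUCT — duplicate pair at indices 3,11

Work:
|A|·|B| = 6·4 = 24;  |P| = 24
Check the pairing map k ↦ (π_A(k), π_B(k)):
  0 -> (4,0)
  1 -> (3,0)
  2 -> (1,2)
  3 -> (1,3)
  4 -> (5,1)
  5 -> (3,3)
  6 -> (2,3)
  7 -> (2,0)
  8 -> (3,1)
  9 -> (1,1)
  10 -> (0,0)
  11 -> (1,3)  ✗ repeats pair of k=3
  12 -> (1,0)
  13 -> (5,3)
  14 -> (0,2)
  15 -> (2,1)
  16 -> (4,2)
  17 -> (2,2)
  18 -> (3,2)
  19 -> (4,3)
  20 -> (0,1)
  21 -> (0,3)
  22 -> (5,2)
  23 -> (5,0)
distinct pairs in image: 23 / 24 needed
  → (1,3) hit at k=3 and k=11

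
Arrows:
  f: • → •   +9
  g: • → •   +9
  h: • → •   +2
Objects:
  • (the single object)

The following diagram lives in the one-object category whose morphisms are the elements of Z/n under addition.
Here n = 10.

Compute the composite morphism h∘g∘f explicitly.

  0 +9≡9 +9≡8 +2≡0  (mod 10)
result: +0

Answer: +0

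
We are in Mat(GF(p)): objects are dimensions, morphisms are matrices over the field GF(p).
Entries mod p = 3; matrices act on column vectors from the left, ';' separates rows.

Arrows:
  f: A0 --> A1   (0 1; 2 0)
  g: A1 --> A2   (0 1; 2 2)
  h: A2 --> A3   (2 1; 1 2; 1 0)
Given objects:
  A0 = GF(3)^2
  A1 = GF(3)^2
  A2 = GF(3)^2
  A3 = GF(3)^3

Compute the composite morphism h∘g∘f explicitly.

  e0=⟨1,0⟩ f-->⟨0,2⟩ g-->⟨2,1⟩ h-->⟨2,1,2⟩
  e1=⟨0,1⟩ f-->⟨1,0⟩ g-->⟨0,2⟩ h-->⟨2,1,0⟩
composite: (2 2; 1 1; 2 0)

Answer: (2 2; 1 1; 2 0)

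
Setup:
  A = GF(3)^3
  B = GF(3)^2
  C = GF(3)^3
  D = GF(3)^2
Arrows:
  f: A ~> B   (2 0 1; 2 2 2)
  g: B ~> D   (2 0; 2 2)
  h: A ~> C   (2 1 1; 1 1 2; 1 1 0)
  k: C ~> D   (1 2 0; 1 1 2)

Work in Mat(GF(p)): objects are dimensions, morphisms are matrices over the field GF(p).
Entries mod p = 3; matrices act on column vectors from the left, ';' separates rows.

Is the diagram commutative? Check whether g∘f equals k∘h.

Path 1 = f;g:
  e0=⟨1,0,0⟩ f~>⟨2,2⟩ g~>⟨1,2⟩
  e1=⟨0,1,0⟩ f~>⟨0,2⟩ g~>⟨0,1⟩
  e2=⟨0,0,1⟩ f~>⟨1,2⟩ g~>⟨2,0⟩
  ⟦path⟧₁ = (1 0 2; 2 1 0)
Path 2 = h;k:
  e0=⟨1,0,0⟩ h~>⟨2,1,1⟩ k~>⟨1,2⟩
  e1=⟨0,1,0⟩ h~>⟨1,1,1⟩ k~>⟨0,1⟩
  e2=⟨0,0,1⟩ h~>⟨1,2,0⟩ k~>⟨2,0⟩
  ⟦path⟧₂ = (1 0 2; 2 1 0)
Equal? equal; square commutes

Answer: COMMUTES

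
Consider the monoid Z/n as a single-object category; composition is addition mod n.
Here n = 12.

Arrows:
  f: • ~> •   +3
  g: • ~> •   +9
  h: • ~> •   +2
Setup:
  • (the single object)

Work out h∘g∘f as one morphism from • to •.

Answer: +2

Derivation:
  0 +3≡3 +9≡0 +2≡2  (mod 12)
composite: +2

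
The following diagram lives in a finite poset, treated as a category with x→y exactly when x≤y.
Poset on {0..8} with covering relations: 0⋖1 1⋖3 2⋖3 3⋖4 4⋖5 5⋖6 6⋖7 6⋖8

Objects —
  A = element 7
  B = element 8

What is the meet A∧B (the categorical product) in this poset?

Answer: A∧B = 6

Trace:
Common predecessors of 7,8: {0,1,2,3,4,5,6}
  0 <= 6
  1 <= 6
  2 <= 6
  3 <= 6
  4 <= 6
  5 <= 6
  6 <= 6
glb = 6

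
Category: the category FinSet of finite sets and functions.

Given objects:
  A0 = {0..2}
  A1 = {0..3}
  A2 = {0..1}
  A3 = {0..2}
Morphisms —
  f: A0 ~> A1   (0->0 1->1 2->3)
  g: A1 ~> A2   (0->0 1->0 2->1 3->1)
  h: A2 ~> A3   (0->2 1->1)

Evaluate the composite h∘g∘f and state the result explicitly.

Answer: (0->2 1->2 2->1)

Work:
  0 f~>0 g~>0 h~>2
  1 f~>1 g~>0 h~>2
  2 f~>3 g~>1 h~>1
composite: (0->2 1->2 2->1)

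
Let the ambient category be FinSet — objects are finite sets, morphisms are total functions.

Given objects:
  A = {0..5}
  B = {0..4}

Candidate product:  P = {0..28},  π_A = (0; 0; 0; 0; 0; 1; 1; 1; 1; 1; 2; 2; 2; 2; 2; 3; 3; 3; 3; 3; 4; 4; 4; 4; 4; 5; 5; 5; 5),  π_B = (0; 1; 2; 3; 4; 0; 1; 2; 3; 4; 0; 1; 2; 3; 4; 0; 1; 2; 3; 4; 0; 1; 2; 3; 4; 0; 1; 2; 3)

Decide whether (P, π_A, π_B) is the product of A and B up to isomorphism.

|A|·|B| = 6·5 = 30;  |P| = 29
  → cardinalities differ; no bijection possible.

Answer: NOT A VALID PRODUCT — |P|=29 ≠ |A|·|B|=30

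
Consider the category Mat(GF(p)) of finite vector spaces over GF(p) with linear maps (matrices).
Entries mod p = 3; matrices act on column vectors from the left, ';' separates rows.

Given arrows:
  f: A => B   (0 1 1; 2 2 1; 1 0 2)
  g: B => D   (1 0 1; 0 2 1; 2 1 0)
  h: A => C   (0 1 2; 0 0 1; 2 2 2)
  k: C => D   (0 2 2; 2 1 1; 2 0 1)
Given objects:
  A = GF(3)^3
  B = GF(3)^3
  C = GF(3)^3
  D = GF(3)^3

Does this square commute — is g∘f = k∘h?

Answer: COMMUTES

Work:
Along f;g (path 1):
  e0=(1,0,0) f=>(0,2,1) g=>(1,2,2)
  e1=(0,1,0) f=>(1,2,0) g=>(1,1,1)
  e2=(0,0,1) f=>(1,1,2) g=>(0,1,0)
  ⟦path⟧₁ = (1 1 0; 2 1 1; 2 1 0)
Along h;k (path 2):
  e0=(1,0,0) h=>(0,0,2) k=>(1,2,2)
  e1=(0,1,0) h=>(1,0,2) k=>(1,1,1)
  e2=(0,0,1) h=>(2,1,2) k=>(0,1,0)
  ⟦path⟧₂ = (1 1 0; 2 1 1; 2 1 0)
Equal? same morphism ✓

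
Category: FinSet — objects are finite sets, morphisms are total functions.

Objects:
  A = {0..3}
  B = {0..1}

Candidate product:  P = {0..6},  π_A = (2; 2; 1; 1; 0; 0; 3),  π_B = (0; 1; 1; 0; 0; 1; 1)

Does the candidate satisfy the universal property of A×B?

|A|·|B| = 4·2 = 8;  |P| = 7
  → cardinalities differ; no bijection possible.

Answer: NOT A VALID PRODUCT — |P|=7 ≠ |A|·|B|=8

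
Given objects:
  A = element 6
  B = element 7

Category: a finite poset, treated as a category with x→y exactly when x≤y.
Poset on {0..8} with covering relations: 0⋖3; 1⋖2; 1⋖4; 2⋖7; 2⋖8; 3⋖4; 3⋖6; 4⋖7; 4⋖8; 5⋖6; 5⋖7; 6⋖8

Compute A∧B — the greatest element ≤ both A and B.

Common predecessors of 6,7: {0,3,5}
  maximal lower bounds 3 and 5 are incomparable: neither 3<=5 nor 5<=3
→ no greatest lower bound exists

Answer: NO MEET EXISTS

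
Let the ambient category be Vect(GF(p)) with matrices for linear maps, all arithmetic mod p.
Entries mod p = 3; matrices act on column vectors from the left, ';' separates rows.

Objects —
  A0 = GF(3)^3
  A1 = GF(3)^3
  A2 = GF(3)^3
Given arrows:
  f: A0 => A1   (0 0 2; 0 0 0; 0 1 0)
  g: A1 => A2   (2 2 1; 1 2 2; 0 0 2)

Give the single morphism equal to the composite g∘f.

  e0=[1,0,0] f=>[0,0,0] g=>[0,0,0]
  e1=[0,1,0] f=>[0,0,1] g=>[1,2,2]
  e2=[0,0,1] f=>[2,0,0] g=>[1,2,0]
result: (0 1 1; 0 2 2; 0 2 0)

Answer: (0 1 1; 0 2 2; 0 2 0)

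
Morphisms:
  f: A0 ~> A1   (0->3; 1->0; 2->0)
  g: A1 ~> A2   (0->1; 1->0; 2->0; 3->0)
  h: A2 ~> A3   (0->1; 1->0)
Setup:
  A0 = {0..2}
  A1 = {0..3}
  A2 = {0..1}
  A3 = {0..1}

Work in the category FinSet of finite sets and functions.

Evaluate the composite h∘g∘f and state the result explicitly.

Answer: (0->1; 1->0; 2->0)

Derivation:
  0 f~>3 g~>0 h~>1
  1 f~>0 g~>1 h~>0
  2 f~>0 g~>1 h~>0
composite: (0->1; 1->0; 2->0)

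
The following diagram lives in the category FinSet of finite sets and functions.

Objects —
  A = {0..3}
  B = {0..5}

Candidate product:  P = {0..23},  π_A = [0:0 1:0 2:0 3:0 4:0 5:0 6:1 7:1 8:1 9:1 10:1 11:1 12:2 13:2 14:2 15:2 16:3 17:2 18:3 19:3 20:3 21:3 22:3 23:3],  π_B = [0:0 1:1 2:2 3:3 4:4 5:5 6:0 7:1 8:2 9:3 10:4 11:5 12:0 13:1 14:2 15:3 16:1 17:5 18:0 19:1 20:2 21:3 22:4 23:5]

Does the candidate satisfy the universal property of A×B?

Answer: NOT A VALID PRODUCT — duplicate pair at indices 19,16

Derivation:
|A|·|B| = 4·6 = 24;  |P| = 24
Check the pairing map k ↦ (π_A(k), π_B(k)):
  0 : (0,0)
  1 : (0,1)
  2 : (0,2)
  3 : (0,3)
  4 : (0,4)
  5 : (0,5)
  6 : (1,0)
  7 : (1,1)
  8 : (1,2)
  9 : (1,3)
  10 : (1,4)
  11 : (1,5)
  12 : (2,0)
  13 : (2,1)
  14 : (2,2)
  15 : (2,3)
  16 : (3,1)
  17 : (2,5)
  18 : (3,0)
  19 : (3,1)  ✗ repeats pair of k=16
  20 : (3,2)
  21 : (3,3)
  22 : (3,4)
  23 : (3,5)
distinct pairs in image: 23 / 24 needed
  → (3,1) hit at k=16 and k=19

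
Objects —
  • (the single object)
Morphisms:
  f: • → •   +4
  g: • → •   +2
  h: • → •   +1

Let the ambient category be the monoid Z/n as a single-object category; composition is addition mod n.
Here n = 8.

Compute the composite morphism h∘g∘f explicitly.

  0 +4≡4 +2≡6 +1≡7  (mod 8)
composite: +7

Answer: +7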